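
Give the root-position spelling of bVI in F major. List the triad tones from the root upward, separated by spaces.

bVI is built on the lowered scale degree 6. In F major degree 6 is D; lowered it becomes Db. Stacking thirds in F minor on Db gives Db–F–Ab.

Db F Ab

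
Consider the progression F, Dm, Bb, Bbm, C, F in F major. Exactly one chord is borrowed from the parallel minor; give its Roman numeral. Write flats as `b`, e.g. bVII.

iv

The diatonic triads in F major are F, Gm, Am, Bb, C, Dm, Edim. F, Dm, Bb and C are all diatonic. Bbm (Bb–Db–F) doesn't fit — on degree 4 F major would have Bb (IV). Bbm is the degree-4 chord of F minor, so it is the borrowed iv.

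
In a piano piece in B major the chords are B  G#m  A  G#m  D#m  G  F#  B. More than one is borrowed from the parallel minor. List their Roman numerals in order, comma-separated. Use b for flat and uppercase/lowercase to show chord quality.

B major has the diatonic set B, C#m, D#m, E, F#, G#m, A#dim. Of the given chords, B, G#m, D#m and F# are diatonic. A (A–C#–E) is not: scale degree 7 in B major carries A#dim (vii°). In B minor the chord on that degree is A, so here it functions as bVII, borrowed from the parallel minor. G (G–B–D) is not: scale degree 6 in B major carries G#m (vi). In B minor the chord on that degree is G, so here it functions as bVI, borrowed from the parallel minor.

bVII, bVI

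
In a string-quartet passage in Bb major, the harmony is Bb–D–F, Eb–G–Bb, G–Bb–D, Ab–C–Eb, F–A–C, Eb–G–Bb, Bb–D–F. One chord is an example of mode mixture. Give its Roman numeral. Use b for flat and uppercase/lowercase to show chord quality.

bVII

Bb major has the diatonic set Bb, Cm, Dm, Eb, F, Gm, Adim. Bb–D–F = Bb, Eb–G–Bb = Eb, G–Bb–D = Gm and F–A–C = F are all diatonic. Ab–C–Eb is not: scale degree 7 in Bb major carries Adim (vii°). In Bb minor the chord on that degree is Ab, so here it functions as bVII, borrowed from the parallel minor.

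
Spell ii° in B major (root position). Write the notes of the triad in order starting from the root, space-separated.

ii° is built on scale degree 2, which is C# in both B major and its parallel. Stacking thirds in B minor on C# gives C#–E–G.

C# E G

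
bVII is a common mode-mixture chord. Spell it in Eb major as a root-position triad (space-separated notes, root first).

Scale degree 7 in Eb major is D. bVII uses the lowered form, Db, taken from Eb minor. Stacking thirds in Eb minor on Db gives Db–F–Ab.

Db F Ab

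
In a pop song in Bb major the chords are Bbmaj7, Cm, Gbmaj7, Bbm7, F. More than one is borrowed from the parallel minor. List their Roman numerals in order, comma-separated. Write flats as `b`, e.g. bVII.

Bb major has the diatonic set Bb, Cm, Dm, Eb, F, Gm, Adim. Bbmaj7, Cm and F all belong to that set. Gbmaj7 (Gb–Bb–Db–F) doesn't fit — on degree 6 Bb major would have Gm (vi). Gbmaj7 is the degree-6 chord of Bb minor, so it is the borrowed bVImaj7. Bbm7 (Bb–Db–F–Ab) doesn't fit — on degree 1 Bb major would have Bb (I). Bbm7 is the degree-1 chord of Bb minor, so it is the borrowed i7.

bVImaj7, i7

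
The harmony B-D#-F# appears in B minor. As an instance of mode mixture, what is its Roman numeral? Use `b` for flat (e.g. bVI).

I

B is scale degree 1 in B minor. B–D#–F# is a major chord — the form found in B major, not the diatonic i (Bm). Borrowed into B minor it is written I.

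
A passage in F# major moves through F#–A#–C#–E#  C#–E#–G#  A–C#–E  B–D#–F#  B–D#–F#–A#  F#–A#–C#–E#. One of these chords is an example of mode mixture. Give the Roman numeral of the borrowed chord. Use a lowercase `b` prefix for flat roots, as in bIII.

bIII

The diatonic triads in F# major are F#, G#m, A#m, B, C#, D#m, E#dim. Of the given chords, F#–A#–C#–E# = F#maj7, C#–E#–G# = C#, B–D#–F# = B and B–D#–F#–A# = Bmaj7 are diatonic. A–C#–E is not: scale degree 3 in F# major carries A#m (iii). In F# minor the chord on that degree is A, so here it functions as bIII, borrowed from the parallel minor.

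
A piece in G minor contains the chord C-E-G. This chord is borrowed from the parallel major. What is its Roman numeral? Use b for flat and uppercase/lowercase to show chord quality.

The root C is the diatonic 4th degree of G minor; the borrowing shows in the chord quality. C–E–G is a major chord — the form found in G major, not the diatonic iv (Cm). Borrowed into G minor it is written IV.

IV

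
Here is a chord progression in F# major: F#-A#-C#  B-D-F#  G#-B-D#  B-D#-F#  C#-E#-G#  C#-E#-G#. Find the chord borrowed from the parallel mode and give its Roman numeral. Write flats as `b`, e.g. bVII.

iv

F# major has the diatonic set F#, G#m, A#m, B, C#, D#m, E#dim. Of the given chords, F#–A#–C# = F#, G#–B–D# = G#m, B–D#–F# = B and C#–E#–G# = C# are diatonic. But B–D–F# is foreign: the diatonic IV on degree 4 is B, whereas Bm comes from F# minor. It is labeled iv.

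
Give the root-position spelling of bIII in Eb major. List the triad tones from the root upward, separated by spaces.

The root of bIII is the lowered 3rd degree: G becomes Gb. Building the major chord from the parallel minor on Gb: Gb–Bb–Db.

Gb Bb Db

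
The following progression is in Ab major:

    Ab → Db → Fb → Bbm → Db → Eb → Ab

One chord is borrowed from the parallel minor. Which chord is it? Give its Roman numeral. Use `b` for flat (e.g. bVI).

The diatonic triads in Ab major are Ab, Bbm, Cm, Db, Eb, Fm, Gdim. Of the given chords, Ab, Db, Bbm and Eb are diatonic. But Fb (Fb–Ab–Cb) is foreign: the diatonic vi on degree 6 is Fm, whereas Fb comes from Ab minor. It is labeled bVI.

bVI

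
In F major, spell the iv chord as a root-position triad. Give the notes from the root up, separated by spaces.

The root, Bb, is scale degree 4 — the same note in F major and F minor; only the chord quality changes. Stacking thirds in F minor on Bb gives Bb–Db–F.

Bb Db F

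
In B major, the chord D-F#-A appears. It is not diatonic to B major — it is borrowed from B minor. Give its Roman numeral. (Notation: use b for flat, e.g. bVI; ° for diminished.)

D is the lowered form of scale degree 3 in B major (the diatonic degree 3 is D#). Diatonically B major has D#m (iii) on that degree; D–F#–A is instead the major chord native to B minor, so it takes the label bIII.

bIII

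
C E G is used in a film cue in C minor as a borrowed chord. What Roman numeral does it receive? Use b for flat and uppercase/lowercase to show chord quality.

C is scale degree 1 in C minor. C–E–G is a major chord — the form found in C major, not the diatonic i (Cm). Borrowed into C minor it is written I.

I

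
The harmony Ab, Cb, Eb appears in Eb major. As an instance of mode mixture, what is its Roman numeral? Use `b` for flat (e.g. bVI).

The root Ab is the diatonic 4th degree of Eb major; the borrowing shows in the chord quality. Diatonically Eb major has Ab (IV) on that degree; Ab–Cb–Eb is instead the minor chord native to Eb minor, so it takes the label iv.

iv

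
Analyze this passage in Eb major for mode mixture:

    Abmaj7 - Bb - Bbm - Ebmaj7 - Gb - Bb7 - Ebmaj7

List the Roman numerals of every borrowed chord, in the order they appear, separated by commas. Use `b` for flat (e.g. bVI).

In Eb major the diatonic chords are Eb, Fm, Gm, Ab, Bb, Cm, Ddim. Abmaj7, Bb, Ebmaj7 and Bb7 are all diatonic. But Bbm (Bb–Db–F) is foreign: the diatonic V on degree 5 is Bb, whereas Bbm comes from Eb minor. It is labeled v. But Gb (Gb–Bb–Db) is foreign: the diatonic iii on degree 3 is Gm, whereas Gb comes from Eb minor. It is labeled bIII.

v, bIII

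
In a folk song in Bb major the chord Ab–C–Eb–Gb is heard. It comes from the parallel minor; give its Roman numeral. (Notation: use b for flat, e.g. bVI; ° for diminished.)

Ab is the lowered form of scale degree 7 in Bb major (the diatonic degree 7 is A). Ab–C–Eb–Gb is a dominant-seventh chord — the form found in Bb minor, not the diatonic vii° (Adim). Borrowed into Bb major it is written bVII7.

bVII7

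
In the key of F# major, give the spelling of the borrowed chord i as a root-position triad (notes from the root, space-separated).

The root, F#, is scale degree 1 — the same note in F# major and F# minor; only the chord quality changes. Stacking thirds in F# minor on F# gives F#–A–C#.

F# A C#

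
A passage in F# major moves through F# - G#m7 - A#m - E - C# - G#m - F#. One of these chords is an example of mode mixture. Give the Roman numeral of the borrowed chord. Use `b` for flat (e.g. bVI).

The diatonic triads in F# major are F#, G#m, A#m, B, C#, D#m, E#dim. F#, G#m7, A#m, C# and G#m all belong to that set. E (E–G#–B) doesn't fit — on degree 7 F# major would have E#dim (vii°). E is the degree-7 chord of F# minor, so it is the borrowed bVII.

bVII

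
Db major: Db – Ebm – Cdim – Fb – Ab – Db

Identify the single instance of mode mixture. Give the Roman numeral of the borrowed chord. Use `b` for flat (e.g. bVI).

Db major has the diatonic set Db, Ebm, Fm, Gb, Ab, Bbm, Cdim. Db, Ebm, Cdim and Ab are all diatonic. Fb (Fb–Ab–Cb) is not: scale degree 3 in Db major carries Fm (iii). In Db minor the chord on that degree is Fb, so here it functions as bIII, borrowed from the parallel minor.

bIII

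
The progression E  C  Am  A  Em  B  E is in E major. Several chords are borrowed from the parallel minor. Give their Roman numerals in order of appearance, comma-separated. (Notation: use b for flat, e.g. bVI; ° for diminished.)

bVI, iv, i

E major has the diatonic set E, F#m, G#m, A, B, C#m, D#dim. E, A and B are all diatonic. C (C–E–G) doesn't fit — on degree 6 E major would have C#m (vi). C is the degree-6 chord of E minor, so it is the borrowed bVI. Am (A–C–E) doesn't fit — on degree 4 E major would have A (IV). Am is the degree-4 chord of E minor, so it is the borrowed iv. Em (E–G–B) doesn't fit — on degree 1 E major would have E (I). Em is the degree-1 chord of E minor, so it is the borrowed i.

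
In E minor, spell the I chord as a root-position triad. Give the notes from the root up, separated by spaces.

I is built on scale degree 1, which is E in both E minor and its parallel. Stacking thirds in E major on E gives E–G#–B.

E G# B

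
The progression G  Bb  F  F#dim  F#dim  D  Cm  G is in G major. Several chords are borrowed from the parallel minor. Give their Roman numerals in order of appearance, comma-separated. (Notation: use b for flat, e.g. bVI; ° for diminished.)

bIII, bVII, iv

G major has the diatonic set G, Am, Bm, C, D, Em, F#dim. Of the given chords, G, F#dim and D are diatonic. Bb (Bb–D–F) doesn't fit — on degree 3 G major would have Bm (iii). Bb is the degree-3 chord of G minor, so it is the borrowed bIII. But F (F–A–C) is foreign: the diatonic vii° on degree 7 is F#dim, whereas F comes from G minor. It is labeled bVII. Cm (C–Eb–G) is not: scale degree 4 in G major carries C (IV). In G minor the chord on that degree is Cm, so here it functions as iv, borrowed from the parallel minor.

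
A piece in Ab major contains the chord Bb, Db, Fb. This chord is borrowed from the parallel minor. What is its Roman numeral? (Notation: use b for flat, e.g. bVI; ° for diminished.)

Bb is scale degree 2 in Ab major. The diatonic chord on degree 2 would be Bbm (ii), but Bb–Db–Fb is the diminished chord from Ab minor. As a borrowed chord it is labeled ii°.

ii°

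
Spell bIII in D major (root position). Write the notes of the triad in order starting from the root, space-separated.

F A C

The root of bIII is the lowered 3rd degree: F# becomes F. Stacking thirds in D minor on F gives F–A–C.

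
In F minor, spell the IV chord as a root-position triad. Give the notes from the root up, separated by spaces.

Bb D F

IV is built on scale degree 4, which is Bb in both F minor and its parallel. In F major the chord on Bb is Bb–D–F.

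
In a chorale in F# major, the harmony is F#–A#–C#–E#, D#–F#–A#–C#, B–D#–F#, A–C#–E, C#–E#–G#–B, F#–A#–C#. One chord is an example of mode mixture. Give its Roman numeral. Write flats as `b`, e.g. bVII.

bIII

F# major has the diatonic set F#, G#m, A#m, B, C#, D#m, E#dim. Of the given chords, F#–A#–C#–E# = F#maj7, D#–F#–A#–C# = D#m7, B–D#–F# = B, C#–E#–G#–B = C#7 and F#–A#–C# = F# are diatonic. But A–C#–E is foreign: the diatonic iii on degree 3 is A#m, whereas A comes from F# minor. It is labeled bIII.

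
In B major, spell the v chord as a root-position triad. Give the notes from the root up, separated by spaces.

v is built on scale degree 5, which is F# in both B major and its parallel. Building the minor chord from the parallel minor on F#: F#–A–C#.

F# A C#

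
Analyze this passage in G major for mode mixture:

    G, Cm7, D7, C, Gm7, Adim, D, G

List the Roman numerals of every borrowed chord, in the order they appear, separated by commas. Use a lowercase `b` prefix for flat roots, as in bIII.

In G major the diatonic chords are G, Am, Bm, C, D, Em, F#dim. Of the given chords, G, D7, C and D are diatonic. Cm7 (C–Eb–G–Bb) is not: scale degree 4 in G major carries C (IV). In G minor the chord on that degree is Cm7, so here it functions as iv7, borrowed from the parallel minor. Gm7 (G–Bb–D–F) is not: scale degree 1 in G major carries G (I). In G minor the chord on that degree is Gm7, so here it functions as i7, borrowed from the parallel minor. Adim (A–C–Eb) doesn't fit — on degree 2 G major would have Am (ii). Adim is the degree-2 chord of G minor, so it is the borrowed ii°.

iv7, i7, ii°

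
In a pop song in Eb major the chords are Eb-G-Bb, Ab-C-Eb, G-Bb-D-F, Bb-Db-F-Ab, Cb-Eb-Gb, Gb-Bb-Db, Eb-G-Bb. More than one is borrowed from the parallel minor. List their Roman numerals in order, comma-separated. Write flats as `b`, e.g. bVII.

v7, bVI, bIII

Eb major has the diatonic set Eb, Fm, Gm, Ab, Bb, Cm, Ddim. Eb–G–Bb = Eb, Ab–C–Eb = Ab and G–Bb–D–F = Gm7 are all diatonic. Bb–Db–F–Ab doesn't fit — on degree 5 Eb major would have Bb (V). Bbm7 is the degree-5 chord of Eb minor, so it is the borrowed v7. Cb–Eb–Gb is not: scale degree 6 in Eb major carries Cm (vi). In Eb minor the chord on that degree is Cb, so here it functions as bVI, borrowed from the parallel minor. Gb–Bb–Db doesn't fit — on degree 3 Eb major would have Gm (iii). Gb is the degree-3 chord of Eb minor, so it is the borrowed bIII.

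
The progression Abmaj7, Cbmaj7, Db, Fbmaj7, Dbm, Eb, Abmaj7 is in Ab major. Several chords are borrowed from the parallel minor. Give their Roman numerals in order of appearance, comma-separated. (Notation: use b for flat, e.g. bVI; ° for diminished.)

bIIImaj7, bVImaj7, iv

Ab major has the diatonic set Ab, Bbm, Cm, Db, Eb, Fm, Gdim. Abmaj7, Db and Eb all belong to that set. But Cbmaj7 (Cb–Eb–Gb–Bb) is foreign: the diatonic iii on degree 3 is Cm, whereas Cbmaj7 comes from Ab minor. It is labeled bIIImaj7. Fbmaj7 (Fb–Ab–Cb–Eb) is not: scale degree 6 in Ab major carries Fm (vi). In Ab minor the chord on that degree is Fbmaj7, so here it functions as bVImaj7, borrowed from the parallel minor. Dbm (Db–Fb–Ab) is not: scale degree 4 in Ab major carries Db (IV). In Ab minor the chord on that degree is Dbm, so here it functions as iv, borrowed from the parallel minor.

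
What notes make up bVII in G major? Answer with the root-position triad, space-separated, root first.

The root of bVII is the lowered 7th degree: F# becomes F. Building the major chord from the parallel minor on F: F–A–C.

F A C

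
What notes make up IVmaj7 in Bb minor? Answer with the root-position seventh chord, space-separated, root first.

Eb G Bb D

IVmaj7 is built on scale degree 4, which is Eb in both Bb minor and its parallel. Stacking thirds in Bb major on Eb gives Eb–G–Bb–D.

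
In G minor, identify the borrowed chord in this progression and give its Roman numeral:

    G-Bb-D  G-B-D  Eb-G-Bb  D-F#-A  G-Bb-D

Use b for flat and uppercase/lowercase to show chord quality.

G minor has the diatonic set Gm, Adim, Bb, Cm, D, Eb, F (with V from harmonic minor). G–Bb–D = Gm, Eb–G–Bb = Eb and D–F#–A = D all belong to that set. But G–B–D is foreign: the diatonic i on degree 1 is Gm, whereas G comes from G major. It is labeled I.

I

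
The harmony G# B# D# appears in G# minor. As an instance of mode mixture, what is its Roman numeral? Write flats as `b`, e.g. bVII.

G# is scale degree 1 in G# minor. The diatonic chord on degree 1 would be G#m (i), but G#–B#–D# is the major chord from G# major. As a borrowed chord it is labeled I.

I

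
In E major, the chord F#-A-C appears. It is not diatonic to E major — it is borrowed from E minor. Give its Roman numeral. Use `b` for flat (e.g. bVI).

The root F# is the diatonic 2nd degree of E major; the borrowing shows in the chord quality. F#–A–C is a diminished chord — the form found in E minor, not the diatonic ii (F#m). Borrowed into E major it is written ii°.

ii°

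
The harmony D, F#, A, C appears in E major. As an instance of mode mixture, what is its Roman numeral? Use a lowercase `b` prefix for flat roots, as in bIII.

D is the lowered form of scale degree 7 in E major (the diatonic degree 7 is D#). Diatonically E major has D#dim (vii°) on that degree; D–F#–A–C is instead the dominant-seventh chord native to E minor, so it takes the label bVII7.

bVII7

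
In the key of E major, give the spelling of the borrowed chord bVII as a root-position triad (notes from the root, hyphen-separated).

Scale degree 7 in E major is D#. bVII uses the lowered form, D, taken from E minor. Stacking thirds in E minor on D gives D–F#–A.

D-F#-A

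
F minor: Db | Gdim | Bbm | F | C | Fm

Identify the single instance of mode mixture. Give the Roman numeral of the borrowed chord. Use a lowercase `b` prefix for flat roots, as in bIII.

I

F minor has the diatonic set Fm, Gdim, Ab, Bbm, C, Db, Eb (with V from harmonic minor). Db, Gdim, Bbm, C and Fm are all diatonic. F (F–A–C) doesn't fit — on degree 1 F minor would have Fm (i). F is the degree-1 chord of F major, so it is the borrowed I.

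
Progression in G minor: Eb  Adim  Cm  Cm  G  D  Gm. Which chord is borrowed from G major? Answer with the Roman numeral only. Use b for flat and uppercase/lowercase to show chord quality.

The diatonic triads in G minor (with V from harmonic minor) are Gm, Adim, Bb, Cm, D, Eb, F. Of the given chords, Eb, Adim, Cm, D and Gm are diatonic. G (G–B–D) doesn't fit — on degree 1 G minor would have Gm (i). G is the degree-1 chord of G major, so it is the borrowed I.

I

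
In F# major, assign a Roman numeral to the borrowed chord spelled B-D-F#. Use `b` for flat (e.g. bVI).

iv

B is scale degree 4 in F# major. The diatonic chord on degree 4 would be B (IV), but B–D–F# is the minor chord from F# minor. As a borrowed chord it is labeled iv.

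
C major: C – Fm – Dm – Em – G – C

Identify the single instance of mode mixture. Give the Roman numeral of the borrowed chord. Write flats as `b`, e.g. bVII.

iv

The diatonic triads in C major are C, Dm, Em, F, G, Am, Bdim. C, Dm, Em and G are all diatonic. Fm (F–Ab–C) is not: scale degree 4 in C major carries F (IV). In C minor the chord on that degree is Fm, so here it functions as iv, borrowed from the parallel minor.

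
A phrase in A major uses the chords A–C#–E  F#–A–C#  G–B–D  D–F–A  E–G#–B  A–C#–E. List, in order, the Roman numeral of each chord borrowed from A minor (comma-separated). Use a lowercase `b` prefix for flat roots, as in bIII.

In A major the diatonic chords are A, Bm, C#m, D, E, F#m, G#dim. A–C#–E = A, F#–A–C# = F#m and E–G#–B = E are all diatonic. But G–B–D is foreign: the diatonic vii° on degree 7 is G#dim, whereas G comes from A minor. It is labeled bVII. But D–F–A is foreign: the diatonic IV on degree 4 is D, whereas Dm comes from A minor. It is labeled iv.

bVII, iv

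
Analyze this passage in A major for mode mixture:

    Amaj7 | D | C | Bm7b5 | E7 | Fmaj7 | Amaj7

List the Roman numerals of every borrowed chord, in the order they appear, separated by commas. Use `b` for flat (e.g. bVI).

bIII, iiø7, bVImaj7

The diatonic triads in A major are A, Bm, C#m, D, E, F#m, G#dim. Amaj7, D and E7 all belong to that set. But C (C–E–G) is foreign: the diatonic iii on degree 3 is C#m, whereas C comes from A minor. It is labeled bIII. Bm7b5 (B–D–F–A) doesn't fit — on degree 2 A major would have Bm (ii). Bm7b5 is the degree-2 chord of A minor, so it is the borrowed iiø7. Fmaj7 (F–A–C–E) doesn't fit — on degree 6 A major would have F#m (vi). Fmaj7 is the degree-6 chord of A minor, so it is the borrowed bVImaj7.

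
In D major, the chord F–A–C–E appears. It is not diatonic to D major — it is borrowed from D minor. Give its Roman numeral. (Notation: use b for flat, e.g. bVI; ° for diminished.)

The root F is the lowered 3rd scale degree — diatonically D major has F# there. F–A–C–E is a major-seventh chord — the form found in D minor, not the diatonic iii (F#m). Borrowed into D major it is written bIIImaj7.

bIIImaj7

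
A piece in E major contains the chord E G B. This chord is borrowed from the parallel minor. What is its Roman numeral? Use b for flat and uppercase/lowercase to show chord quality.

E is scale degree 1 in E major. The diatonic chord on degree 1 would be E (I), but E–G–B is the minor chord from E minor. As a borrowed chord it is labeled i.

i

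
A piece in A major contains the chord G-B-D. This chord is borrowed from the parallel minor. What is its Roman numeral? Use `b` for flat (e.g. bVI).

bVII

The root G is the lowered 7th scale degree — diatonically A major has G# there. The diatonic chord on degree 7 would be G#dim (vii°), but G–B–D is the major chord from A minor. As a borrowed chord it is labeled bVII.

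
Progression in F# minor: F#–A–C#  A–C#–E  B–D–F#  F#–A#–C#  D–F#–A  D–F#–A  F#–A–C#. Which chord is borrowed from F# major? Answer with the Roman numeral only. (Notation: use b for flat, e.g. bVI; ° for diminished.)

In F# minor (with V from harmonic minor) the diatonic chords are F#m, G#dim, A, Bm, C#, D, E. F#–A–C# = F#m, A–C#–E = A, B–D–F# = Bm and D–F#–A = D are all diatonic. F#–A#–C# doesn't fit — on degree 1 F# minor would have F#m (i). F# is the degree-1 chord of F# major, so it is the borrowed I.

I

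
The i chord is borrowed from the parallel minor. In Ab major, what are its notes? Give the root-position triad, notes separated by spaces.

Ab Cb Eb

i is built on scale degree 1, which is Ab in both Ab major and its parallel. Building the minor chord from the parallel minor on Ab: Ab–Cb–Eb.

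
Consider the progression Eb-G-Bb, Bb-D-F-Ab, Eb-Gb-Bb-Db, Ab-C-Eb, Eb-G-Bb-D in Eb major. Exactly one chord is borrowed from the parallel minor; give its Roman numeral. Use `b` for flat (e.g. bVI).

i7

In Eb major the diatonic chords are Eb, Fm, Gm, Ab, Bb, Cm, Ddim. Eb–G–Bb = Eb, Bb–D–F–Ab = Bb7, Ab–C–Eb = Ab and Eb–G–Bb–D = Ebmaj7 all belong to that set. Eb–Gb–Bb–Db doesn't fit — on degree 1 Eb major would have Eb (I). Ebm7 is the degree-1 chord of Eb minor, so it is the borrowed i7.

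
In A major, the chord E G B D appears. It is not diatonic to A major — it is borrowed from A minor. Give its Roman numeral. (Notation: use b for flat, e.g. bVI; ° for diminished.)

v7

The root E is the diatonic 5th degree of A major; the borrowing shows in the chord quality. E–G–B–D is a minor-seventh chord — the form found in A minor, not the diatonic V (E). Borrowed into A major it is written v7.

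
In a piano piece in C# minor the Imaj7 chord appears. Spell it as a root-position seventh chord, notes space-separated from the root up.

C# E# G# B#

Imaj7 is built on scale degree 1, which is C# in both C# minor and its parallel. Building the major-seventh chord from the parallel major on C#: C#–E#–G#–B#.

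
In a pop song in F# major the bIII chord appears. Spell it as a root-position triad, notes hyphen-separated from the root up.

A-C#-E

The root of bIII is the lowered 3rd degree: A# becomes A. In F# minor the chord on A is A–C#–E.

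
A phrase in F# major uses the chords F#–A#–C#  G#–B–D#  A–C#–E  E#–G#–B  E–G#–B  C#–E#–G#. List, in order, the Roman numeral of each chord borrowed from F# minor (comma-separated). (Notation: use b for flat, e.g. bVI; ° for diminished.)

F# major has the diatonic set F#, G#m, A#m, B, C#, D#m, E#dim. F#–A#–C# = F#, G#–B–D# = G#m, E#–G#–B = E#dim and C#–E#–G# = C# are all diatonic. A–C#–E is not: scale degree 3 in F# major carries A#m (iii). In F# minor the chord on that degree is A, so here it functions as bIII, borrowed from the parallel minor. E–G#–B is not: scale degree 7 in F# major carries E#dim (vii°). In F# minor the chord on that degree is E, so here it functions as bVII, borrowed from the parallel minor.

bIII, bVII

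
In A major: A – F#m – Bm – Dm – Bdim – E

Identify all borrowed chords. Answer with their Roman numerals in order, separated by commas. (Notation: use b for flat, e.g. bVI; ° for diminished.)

iv, ii°

The diatonic triads in A major are A, Bm, C#m, D, E, F#m, G#dim. A, F#m, Bm and E all belong to that set. Dm (D–F–A) doesn't fit — on degree 4 A major would have D (IV). Dm is the degree-4 chord of A minor, so it is the borrowed iv. Bdim (B–D–F) doesn't fit — on degree 2 A major would have Bm (ii). Bdim is the degree-2 chord of A minor, so it is the borrowed ii°.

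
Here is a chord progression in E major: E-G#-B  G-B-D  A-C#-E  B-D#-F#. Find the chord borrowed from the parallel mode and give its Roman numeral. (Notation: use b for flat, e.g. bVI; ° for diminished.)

E major has the diatonic set E, F#m, G#m, A, B, C#m, D#dim. E–G#–B = E, A–C#–E = A and B–D#–F# = B all belong to that set. But G–B–D is foreign: the diatonic iii on degree 3 is G#m, whereas G comes from E minor. It is labeled bIII.

bIII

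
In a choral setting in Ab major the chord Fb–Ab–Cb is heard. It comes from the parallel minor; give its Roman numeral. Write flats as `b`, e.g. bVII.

bVI

The root Fb is the lowered 6th scale degree — diatonically Ab major has F there. Diatonically Ab major has Fm (vi) on that degree; Fb–Ab–Cb is instead the major chord native to Ab minor, so it takes the label bVI.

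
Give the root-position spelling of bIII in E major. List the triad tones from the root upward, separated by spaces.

G B D

bIII is built on the lowered scale degree 3. In E major degree 3 is G#; lowered it becomes G. In E minor the chord on G is G–B–D.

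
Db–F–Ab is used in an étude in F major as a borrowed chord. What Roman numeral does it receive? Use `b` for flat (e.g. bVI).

Db is the lowered form of scale degree 6 in F major (the diatonic degree 6 is D). The diatonic chord on degree 6 would be Dm (vi), but Db–F–Ab is the major chord from F minor. As a borrowed chord it is labeled bVI.

bVI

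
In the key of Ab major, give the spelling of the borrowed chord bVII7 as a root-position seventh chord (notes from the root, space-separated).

Gb Bb Db Fb

The root of bVII7 is the lowered 7th degree: G becomes Gb. Building the dominant-seventh chord from the parallel minor on Gb: Gb–Bb–Db–Fb.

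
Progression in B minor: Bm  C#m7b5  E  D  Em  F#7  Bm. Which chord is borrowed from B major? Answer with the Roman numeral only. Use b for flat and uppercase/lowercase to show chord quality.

In B minor (with V from harmonic minor) the diatonic chords are Bm, C#dim, D, Em, F#, G, A. Of the given chords, Bm, C#m7b5, D, Em and F#7 are diatonic. E (E–G#–B) doesn't fit — on degree 4 B minor would have Em (iv). E is the degree-4 chord of B major, so it is the borrowed IV.

IV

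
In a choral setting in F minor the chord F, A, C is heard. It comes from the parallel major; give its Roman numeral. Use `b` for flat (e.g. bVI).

I

The root F is the diatonic 1st degree of F minor; the borrowing shows in the chord quality. F–A–C is a major chord — the form found in F major, not the diatonic i (Fm). Borrowed into F minor it is written I.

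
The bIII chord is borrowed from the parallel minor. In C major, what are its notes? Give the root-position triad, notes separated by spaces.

Scale degree 3 in C major is E. bIII uses the lowered form, Eb, taken from C minor. Building the major chord from the parallel minor on Eb: Eb–G–Bb.

Eb G Bb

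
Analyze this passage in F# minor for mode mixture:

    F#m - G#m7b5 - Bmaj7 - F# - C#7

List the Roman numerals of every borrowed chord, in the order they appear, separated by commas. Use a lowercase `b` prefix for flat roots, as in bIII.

IVmaj7, I

F# minor has the diatonic set F#m, G#dim, A, Bm, C#, D, E (with V from harmonic minor). Of the given chords, F#m, G#m7b5 and C#7 are diatonic. Bmaj7 (B–D#–F#–A#) is not: scale degree 4 in F# minor carries Bm (iv). In F# major the chord on that degree is Bmaj7, so here it functions as IVmaj7, borrowed from the parallel major. But F# (F#–A#–C#) is foreign: the diatonic i on degree 1 is F#m, whereas F# comes from F# major. It is labeled I.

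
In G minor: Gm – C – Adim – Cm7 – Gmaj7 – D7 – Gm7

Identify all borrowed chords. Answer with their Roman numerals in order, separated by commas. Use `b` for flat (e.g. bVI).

IV, Imaj7

The diatonic triads in G minor (with V from harmonic minor) are Gm, Adim, Bb, Cm, D, Eb, F. Of the given chords, Gm, Adim, Cm7, D7 and Gm7 are diatonic. But C (C–E–G) is foreign: the diatonic iv on degree 4 is Cm, whereas C comes from G major. It is labeled IV. But Gmaj7 (G–B–D–F#) is foreign: the diatonic i on degree 1 is Gm, whereas Gmaj7 comes from G major. It is labeled Imaj7.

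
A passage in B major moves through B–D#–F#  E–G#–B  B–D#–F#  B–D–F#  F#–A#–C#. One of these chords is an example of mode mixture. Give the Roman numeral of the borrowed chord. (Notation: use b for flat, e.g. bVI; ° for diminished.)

i

In B major the diatonic chords are B, C#m, D#m, E, F#, G#m, A#dim. B–D#–F# = B, E–G#–B = E and F#–A#–C# = F# all belong to that set. B–D–F# is not: scale degree 1 in B major carries B (I). In B minor the chord on that degree is Bm, so here it functions as i, borrowed from the parallel minor.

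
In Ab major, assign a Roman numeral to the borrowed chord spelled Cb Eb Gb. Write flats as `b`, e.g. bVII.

bIII

The root Cb is the lowered 3rd scale degree — diatonically Ab major has C there. The diatonic chord on degree 3 would be Cm (iii), but Cb–Eb–Gb is the major chord from Ab minor. As a borrowed chord it is labeled bIII.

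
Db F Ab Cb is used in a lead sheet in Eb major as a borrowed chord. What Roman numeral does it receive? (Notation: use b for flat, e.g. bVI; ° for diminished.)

bVII7

In Eb major scale degree 7 is D; Db is its lowered form, from Eb minor. The diatonic chord on degree 7 would be Ddim (vii°), but Db–F–Ab–Cb is the dominant-seventh chord from Eb minor. As a borrowed chord it is labeled bVII7.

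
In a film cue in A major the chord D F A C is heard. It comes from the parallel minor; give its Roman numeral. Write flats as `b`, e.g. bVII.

iv7

The root D is the diatonic 4th degree of A major; the borrowing shows in the chord quality. Diatonically A major has D (IV) on that degree; D–F–A–C is instead the minor-seventh chord native to A minor, so it takes the label iv7.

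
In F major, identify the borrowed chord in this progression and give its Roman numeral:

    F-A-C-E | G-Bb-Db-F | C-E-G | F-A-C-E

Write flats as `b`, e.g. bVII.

iiø7

The diatonic triads in F major are F, Gm, Am, Bb, C, Dm, Edim. F–A–C–E = Fmaj7 and C–E–G = C both belong to that set. G–Bb–Db–F doesn't fit — on degree 2 F major would have Gm (ii). Gm7b5 is the degree-2 chord of F minor, so it is the borrowed iiø7.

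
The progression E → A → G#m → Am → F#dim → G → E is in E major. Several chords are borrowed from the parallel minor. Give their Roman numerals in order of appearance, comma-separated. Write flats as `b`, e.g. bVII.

In E major the diatonic chords are E, F#m, G#m, A, B, C#m, D#dim. E, A and G#m all belong to that set. Am (A–C–E) doesn't fit — on degree 4 E major would have A (IV). Am is the degree-4 chord of E minor, so it is the borrowed iv. F#dim (F#–A–C) doesn't fit — on degree 2 E major would have F#m (ii). F#dim is the degree-2 chord of E minor, so it is the borrowed ii°. G (G–B–D) doesn't fit — on degree 3 E major would have G#m (iii). G is the degree-3 chord of E minor, so it is the borrowed bIII.

iv, ii°, bIII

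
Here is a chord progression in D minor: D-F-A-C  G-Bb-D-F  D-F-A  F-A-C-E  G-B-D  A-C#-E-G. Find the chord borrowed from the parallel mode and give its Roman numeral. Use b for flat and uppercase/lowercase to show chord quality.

D minor has the diatonic set Dm, Edim, F, Gm, A, Bb, C (with V from harmonic minor). D–F–A–C = Dm7, G–Bb–D–F = Gm7, D–F–A = Dm, F–A–C–E = Fmaj7 and A–C#–E–G = A7 are all diatonic. G–B–D is not: scale degree 4 in D minor carries Gm (iv). In D major the chord on that degree is G, so here it functions as IV, borrowed from the parallel major.

IV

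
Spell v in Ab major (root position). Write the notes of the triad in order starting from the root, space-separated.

Eb Gb Bb

The root, Eb, is scale degree 5 — the same note in Ab major and Ab minor; only the chord quality changes. Building the minor chord from the parallel minor on Eb: Eb–Gb–Bb.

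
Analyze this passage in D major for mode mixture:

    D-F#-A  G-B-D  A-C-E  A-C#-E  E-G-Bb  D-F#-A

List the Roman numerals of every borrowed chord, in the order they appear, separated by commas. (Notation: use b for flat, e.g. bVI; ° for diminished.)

D major has the diatonic set D, Em, F#m, G, A, Bm, C#dim. D–F#–A = D, G–B–D = G and A–C#–E = A all belong to that set. A–C–E is not: scale degree 5 in D major carries A (V). In D minor the chord on that degree is Am, so here it functions as v, borrowed from the parallel minor. E–G–Bb is not: scale degree 2 in D major carries Em (ii). In D minor the chord on that degree is Edim, so here it functions as ii°, borrowed from the parallel minor.

v, ii°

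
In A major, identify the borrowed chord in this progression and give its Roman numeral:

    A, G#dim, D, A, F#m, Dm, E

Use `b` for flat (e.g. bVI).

A major has the diatonic set A, Bm, C#m, D, E, F#m, G#dim. A, G#dim, D, F#m and E are all diatonic. Dm (D–F–A) is not: scale degree 4 in A major carries D (IV). In A minor the chord on that degree is Dm, so here it functions as iv, borrowed from the parallel minor.

iv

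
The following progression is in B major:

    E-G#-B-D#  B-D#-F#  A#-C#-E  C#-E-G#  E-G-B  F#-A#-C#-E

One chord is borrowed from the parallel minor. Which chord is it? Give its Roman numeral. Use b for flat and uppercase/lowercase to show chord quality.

iv

The diatonic triads in B major are B, C#m, D#m, E, F#, G#m, A#dim. E–G#–B–D# = Emaj7, B–D#–F# = B, A#–C#–E = A#dim, C#–E–G# = C#m and F#–A#–C#–E = F#7 are all diatonic. E–G–B is not: scale degree 4 in B major carries E (IV). In B minor the chord on that degree is Em, so here it functions as iv, borrowed from the parallel minor.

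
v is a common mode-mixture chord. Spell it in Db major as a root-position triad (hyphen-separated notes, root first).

Ab-Cb-Eb

The root, Ab, is scale degree 5 — the same note in Db major and Db minor; only the chord quality changes. In Db minor the chord on Ab is Ab–Cb–Eb.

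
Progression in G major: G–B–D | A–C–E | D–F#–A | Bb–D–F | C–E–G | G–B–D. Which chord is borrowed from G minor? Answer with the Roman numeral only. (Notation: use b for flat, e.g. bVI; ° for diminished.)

bIII

The diatonic triads in G major are G, Am, Bm, C, D, Em, F#dim. G–B–D = G, A–C–E = Am, D–F#–A = D and C–E–G = C are all diatonic. Bb–D–F is not: scale degree 3 in G major carries Bm (iii). In G minor the chord on that degree is Bb, so here it functions as bIII, borrowed from the parallel minor.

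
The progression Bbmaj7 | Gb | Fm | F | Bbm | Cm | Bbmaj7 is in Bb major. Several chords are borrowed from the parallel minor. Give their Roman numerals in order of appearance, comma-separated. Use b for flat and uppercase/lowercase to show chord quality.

bVI, v, i

The diatonic triads in Bb major are Bb, Cm, Dm, Eb, F, Gm, Adim. Bbmaj7, F and Cm are all diatonic. But Gb (Gb–Bb–Db) is foreign: the diatonic vi on degree 6 is Gm, whereas Gb comes from Bb minor. It is labeled bVI. Fm (F–Ab–C) is not: scale degree 5 in Bb major carries F (V). In Bb minor the chord on that degree is Fm, so here it functions as v, borrowed from the parallel minor. Bbm (Bb–Db–F) is not: scale degree 1 in Bb major carries Bb (I). In Bb minor the chord on that degree is Bbm, so here it functions as i, borrowed from the parallel minor.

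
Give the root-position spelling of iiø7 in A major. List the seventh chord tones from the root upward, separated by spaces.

B D F A

The root, B, is scale degree 2 — the same note in A major and A minor; only the chord quality changes. Stacking thirds in A minor on B gives B–D–F–A.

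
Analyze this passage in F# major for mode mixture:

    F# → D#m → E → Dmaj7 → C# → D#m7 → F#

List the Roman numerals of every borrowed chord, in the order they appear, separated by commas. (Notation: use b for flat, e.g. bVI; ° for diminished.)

bVII, bVImaj7

F# major has the diatonic set F#, G#m, A#m, B, C#, D#m, E#dim. F#, D#m, C# and D#m7 all belong to that set. But E (E–G#–B) is foreign: the diatonic vii° on degree 7 is E#dim, whereas E comes from F# minor. It is labeled bVII. Dmaj7 (D–F#–A–C#) doesn't fit — on degree 6 F# major would have D#m (vi). Dmaj7 is the degree-6 chord of F# minor, so it is the borrowed bVImaj7.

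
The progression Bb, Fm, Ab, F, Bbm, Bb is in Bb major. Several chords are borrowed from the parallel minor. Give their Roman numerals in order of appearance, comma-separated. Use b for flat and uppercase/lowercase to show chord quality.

v, bVII, i

In Bb major the diatonic chords are Bb, Cm, Dm, Eb, F, Gm, Adim. Of the given chords, Bb and F are diatonic. But Fm (F–Ab–C) is foreign: the diatonic V on degree 5 is F, whereas Fm comes from Bb minor. It is labeled v. Ab (Ab–C–Eb) is not: scale degree 7 in Bb major carries Adim (vii°). In Bb minor the chord on that degree is Ab, so here it functions as bVII, borrowed from the parallel minor. Bbm (Bb–Db–F) doesn't fit — on degree 1 Bb major would have Bb (I). Bbm is the degree-1 chord of Bb minor, so it is the borrowed i.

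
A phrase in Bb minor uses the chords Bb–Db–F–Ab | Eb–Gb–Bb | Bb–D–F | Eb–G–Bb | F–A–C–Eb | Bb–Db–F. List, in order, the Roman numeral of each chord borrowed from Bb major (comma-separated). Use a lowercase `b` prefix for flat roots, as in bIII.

I, IV

Bb minor has the diatonic set Bbm, Cdim, Db, Ebm, F, Gb, Ab (with V from harmonic minor). Bb–Db–F–Ab = Bbm7, Eb–Gb–Bb = Ebm, F–A–C–Eb = F7 and Bb–Db–F = Bbm all belong to that set. Bb–D–F is not: scale degree 1 in Bb minor carries Bbm (i). In Bb major the chord on that degree is Bb, so here it functions as I, borrowed from the parallel major. Eb–G–Bb is not: scale degree 4 in Bb minor carries Ebm (iv). In Bb major the chord on that degree is Eb, so here it functions as IV, borrowed from the parallel major.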